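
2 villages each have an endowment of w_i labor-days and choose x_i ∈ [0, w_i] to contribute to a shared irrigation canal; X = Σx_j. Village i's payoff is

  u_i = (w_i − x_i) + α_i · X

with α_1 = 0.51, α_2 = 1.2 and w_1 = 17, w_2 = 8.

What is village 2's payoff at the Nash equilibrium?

∂u_i/∂x_i = α_i − 1, so village i contributes w_i if α_i > 1, else 0.
α_i > 1 for i ∈ {2}; NE contributions (0, 8), X = 8.
u_2 = (8 − 8) + 1.2·8 = 9.6.

9.6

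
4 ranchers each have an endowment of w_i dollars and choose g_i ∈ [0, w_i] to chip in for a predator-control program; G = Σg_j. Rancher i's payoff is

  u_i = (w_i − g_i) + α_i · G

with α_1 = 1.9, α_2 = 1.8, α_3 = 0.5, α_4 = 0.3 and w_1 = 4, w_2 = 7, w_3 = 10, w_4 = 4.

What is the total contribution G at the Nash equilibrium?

11

∂u_i/∂g_i = α_i − 1, so rancher i contributes w_i if α_i > 1, else 0.
α_i > 1 for i ∈ {1, 2}; NE contributions (4, 7, 0, 0), G = 11.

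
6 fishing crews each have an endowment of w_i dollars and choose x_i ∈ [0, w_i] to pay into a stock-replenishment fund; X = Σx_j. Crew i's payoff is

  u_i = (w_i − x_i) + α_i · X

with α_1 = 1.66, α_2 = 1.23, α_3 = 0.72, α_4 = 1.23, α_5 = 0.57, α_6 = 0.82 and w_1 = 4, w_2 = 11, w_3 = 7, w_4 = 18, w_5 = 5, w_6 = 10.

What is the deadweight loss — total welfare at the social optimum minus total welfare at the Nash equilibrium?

∂u_i/∂x_i = α_i − 1, so crew i contributes w_i if α_i > 1, else 0.
α_i > 1 for i ∈ {1, 2, 4}; NE contributions (4, 11, 0, 18, 0, 0), X = 33.
W^NE = Σw_i − X^NE + (Σα_i)·X^NE = 55 + 5.23·33 = 227.59.
Planner: ∂(Σu_j)/∂x_i = Σα_j − 1 = 5.23 > 0, so everyone contributes w_i; X^SO = 55, W^SO = 55 + 5.23·55 = 342.65.
Deadweight loss = 115.06.

115.06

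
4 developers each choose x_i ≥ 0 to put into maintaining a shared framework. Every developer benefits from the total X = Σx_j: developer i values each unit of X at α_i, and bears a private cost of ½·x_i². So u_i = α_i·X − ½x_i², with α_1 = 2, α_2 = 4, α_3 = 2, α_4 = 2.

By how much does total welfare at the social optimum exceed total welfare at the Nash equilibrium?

114

Developer i's FOC: ∂u_i/∂x_i = α_i − x_i = 0, so x_i* = α_i.
NE contributions = (2, 4, 2, 2); X = 10.
W^NE = (Σα)·X − ½Σα_i² = 10² − ½·28 = 86.
Planner sets x_i = Σα_j = 10 for every i, so X^SO = 4·10 = 40.
W^SO = (Σα)·X^SO − ½·4·(Σα)² = (4/2)·10² = 200.
Deadweight loss = W^SO − W^NE = 114.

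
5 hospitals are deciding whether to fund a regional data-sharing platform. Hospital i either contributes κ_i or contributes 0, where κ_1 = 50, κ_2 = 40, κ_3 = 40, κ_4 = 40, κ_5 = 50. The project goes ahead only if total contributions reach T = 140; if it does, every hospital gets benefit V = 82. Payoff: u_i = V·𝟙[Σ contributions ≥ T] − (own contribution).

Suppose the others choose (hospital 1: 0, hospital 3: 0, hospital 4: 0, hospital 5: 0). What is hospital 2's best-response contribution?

Others' total = 0. Even contributing 40 gives 40 < 140: no benefit either way.
Best response: 0.

0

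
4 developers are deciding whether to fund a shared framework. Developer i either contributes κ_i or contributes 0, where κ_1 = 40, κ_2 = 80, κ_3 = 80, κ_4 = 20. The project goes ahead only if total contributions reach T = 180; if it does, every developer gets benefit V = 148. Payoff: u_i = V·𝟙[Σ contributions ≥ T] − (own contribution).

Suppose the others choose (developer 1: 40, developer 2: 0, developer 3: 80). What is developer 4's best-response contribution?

Others' total = 120. Even contributing 20 gives 140 < 180: no benefit either way.
Best response: 0.

0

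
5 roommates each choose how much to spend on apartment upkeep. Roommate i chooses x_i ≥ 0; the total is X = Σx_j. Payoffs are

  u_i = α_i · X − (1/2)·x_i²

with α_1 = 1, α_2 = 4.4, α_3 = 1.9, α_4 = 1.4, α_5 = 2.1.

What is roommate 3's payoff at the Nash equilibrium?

Roommate i's FOC: ∂u_i/∂x_i = α_i − x_i = 0, so x_i* = α_i.
NE contributions = (1, 4.4, 1.9, 1.4, 2.1); X = 10.8.
u_3 = α_3·X − ½·(x_3)² = 1.9·10.8 − ½·1.9² = 18.715.

18.715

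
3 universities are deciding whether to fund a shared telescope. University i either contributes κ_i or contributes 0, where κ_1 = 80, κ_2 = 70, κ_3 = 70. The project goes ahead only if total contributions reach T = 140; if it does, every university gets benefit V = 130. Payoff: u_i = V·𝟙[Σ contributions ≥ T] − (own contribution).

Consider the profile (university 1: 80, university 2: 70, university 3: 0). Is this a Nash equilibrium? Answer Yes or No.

Yes

Total = 150 ≥ 140: provided.
University 1 (pledges 80, payoff 50): dropping to 0 → total 70, payoff 0. No gain.
University 2 (pledges 70, payoff 60): dropping to 0 → total 80, payoff 0. No gain.
University 3 (pledges 0, payoff 130): pledging 70 → total 220, payoff 60. No gain.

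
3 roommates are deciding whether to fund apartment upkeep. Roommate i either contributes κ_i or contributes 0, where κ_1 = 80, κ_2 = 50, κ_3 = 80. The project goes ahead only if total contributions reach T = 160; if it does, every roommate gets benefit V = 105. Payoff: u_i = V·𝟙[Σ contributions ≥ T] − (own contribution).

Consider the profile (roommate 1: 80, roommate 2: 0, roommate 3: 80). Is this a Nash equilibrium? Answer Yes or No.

Total = 160 ≥ 160: provided.
Roommate 1 (pledges 80, payoff 25): dropping to 0 → total 80, payoff 0. No gain.
Roommate 2 (pledges 0, payoff 105): pledging 50 → total 210, payoff 55. No gain.
Roommate 3 (pledges 80, payoff 25): dropping to 0 → total 80, payoff 0. No gain.

Yes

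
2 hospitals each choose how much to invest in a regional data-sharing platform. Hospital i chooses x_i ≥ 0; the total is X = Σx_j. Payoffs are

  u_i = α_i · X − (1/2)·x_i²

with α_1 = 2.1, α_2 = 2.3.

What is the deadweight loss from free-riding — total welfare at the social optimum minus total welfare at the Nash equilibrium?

Hospital i's FOC: ∂u_i/∂x_i = α_i − x_i = 0, so x_i* = α_i.
NE contributions = (2.1, 2.3); X = 4.4.
W^NE = (Σα)·X − ½Σα_i² = 4.4² − ½·9.7 = 14.51.
Planner sets x_i = Σα_j = 4.4 for every i, so X^SO = 2·4.4 = 8.8.
W^SO = (Σα)·X^SO − ½·2·(Σα)² = (2/2)·4.4² = 19.36.
Deadweight loss = W^SO − W^NE = 4.85.

4.85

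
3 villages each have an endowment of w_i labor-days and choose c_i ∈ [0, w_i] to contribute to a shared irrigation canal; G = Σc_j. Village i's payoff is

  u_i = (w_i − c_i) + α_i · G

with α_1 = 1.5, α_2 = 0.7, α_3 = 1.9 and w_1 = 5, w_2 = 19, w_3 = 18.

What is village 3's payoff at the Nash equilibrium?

∂u_i/∂c_i = α_i − 1, so village i contributes w_i if α_i > 1, else 0.
α_i > 1 for i ∈ {1, 3}; NE contributions (5, 0, 18), G = 23.
u_3 = (18 − 18) + 1.9·23 = 43.7.

43.7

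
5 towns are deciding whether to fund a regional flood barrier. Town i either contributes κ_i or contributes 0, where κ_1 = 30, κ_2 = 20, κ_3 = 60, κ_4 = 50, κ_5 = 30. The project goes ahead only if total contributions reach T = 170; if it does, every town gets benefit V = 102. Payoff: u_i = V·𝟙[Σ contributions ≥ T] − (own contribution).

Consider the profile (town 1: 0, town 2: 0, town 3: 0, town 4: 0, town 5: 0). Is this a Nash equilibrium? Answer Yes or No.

Yes

Total = 0 < 170: not provided.
Town 1 (pledges 0, payoff 0): pledging 30 → total 30, payoff -30. No gain.
Town 2 (pledges 0, payoff 0): pledging 20 → total 20, payoff -20. No gain.
Town 3 (pledges 0, payoff 0): pledging 60 → total 60, payoff -60. No gain.
Town 4 (pledges 0, payoff 0): pledging 50 → total 50, payoff -50. No gain.
Town 5 (pledges 0, payoff 0): pledging 30 → total 30, payoff -30. No gain.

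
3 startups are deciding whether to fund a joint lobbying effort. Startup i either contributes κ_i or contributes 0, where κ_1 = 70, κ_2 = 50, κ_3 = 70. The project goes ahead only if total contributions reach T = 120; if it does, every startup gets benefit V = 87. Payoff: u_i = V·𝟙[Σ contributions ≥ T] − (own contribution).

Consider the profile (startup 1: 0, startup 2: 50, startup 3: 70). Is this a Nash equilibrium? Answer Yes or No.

Total = 120 ≥ 120: provided.
Startup 1 (pledges 0, payoff 87): pledging 70 → total 190, payoff 17. No gain.
Startup 2 (pledges 50, payoff 37): dropping to 0 → total 70, payoff 0. No gain.
Startup 3 (pledges 70, payoff 17): dropping to 0 → total 50, payoff 0. No gain.

Yes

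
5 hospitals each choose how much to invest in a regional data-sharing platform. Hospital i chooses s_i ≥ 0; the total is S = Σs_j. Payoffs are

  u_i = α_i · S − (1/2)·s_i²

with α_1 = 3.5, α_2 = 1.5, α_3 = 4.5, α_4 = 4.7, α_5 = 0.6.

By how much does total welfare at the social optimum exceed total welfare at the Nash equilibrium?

Hospital i's FOC: ∂u_i/∂s_i = α_i − s_i = 0, so s_i* = α_i.
NE contributions = (3.5, 1.5, 4.5, 4.7, 0.6); S = 14.8.
W^NE = (Σα)·S − ½Σα_i² = 14.8² − ½·57.2 = 190.44.
Planner sets s_i = Σα_j = 14.8 for every i, so S^SO = 5·14.8 = 74.
W^SO = (Σα)·S^SO − ½·5·(Σα)² = (5/2)·14.8² = 547.6.
Deadweight loss = W^SO − W^NE = 357.16.

357.16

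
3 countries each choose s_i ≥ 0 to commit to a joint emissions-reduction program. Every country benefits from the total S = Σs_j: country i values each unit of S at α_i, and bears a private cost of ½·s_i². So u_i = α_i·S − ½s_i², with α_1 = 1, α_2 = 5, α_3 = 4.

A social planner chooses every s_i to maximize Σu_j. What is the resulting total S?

30

Planner FOC: ∂(Σu_j)/∂s_i = (Σα_j) − s_i = 0, so s_i^SO = Σα_j = 10 for every i; S^SO = 30.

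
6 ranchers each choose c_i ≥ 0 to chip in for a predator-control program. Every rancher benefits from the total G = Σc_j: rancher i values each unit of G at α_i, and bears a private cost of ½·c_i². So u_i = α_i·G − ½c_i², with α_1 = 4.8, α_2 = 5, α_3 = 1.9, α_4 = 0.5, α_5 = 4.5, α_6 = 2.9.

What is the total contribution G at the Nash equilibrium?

Rancher i's FOC: ∂u_i/∂c_i = α_i − c_i = 0, so c_i* = α_i.
NE contributions = (4.8, 5, 1.9, 0.5, 4.5, 2.9); G = 19.6.

19.6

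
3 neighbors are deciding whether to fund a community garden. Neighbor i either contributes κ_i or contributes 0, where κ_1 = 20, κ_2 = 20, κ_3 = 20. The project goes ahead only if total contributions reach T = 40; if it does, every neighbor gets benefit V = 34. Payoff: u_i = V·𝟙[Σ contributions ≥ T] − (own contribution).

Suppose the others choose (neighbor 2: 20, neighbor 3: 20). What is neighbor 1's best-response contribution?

Others' total = 40 ≥ 40; contributing adds cost 20 for no extra benefit.
Best response: 0.

0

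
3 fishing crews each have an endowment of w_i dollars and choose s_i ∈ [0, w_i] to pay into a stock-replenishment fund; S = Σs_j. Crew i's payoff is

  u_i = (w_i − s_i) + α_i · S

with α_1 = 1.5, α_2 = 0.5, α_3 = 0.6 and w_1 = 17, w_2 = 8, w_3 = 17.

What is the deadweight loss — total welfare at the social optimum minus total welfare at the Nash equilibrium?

∂u_i/∂s_i = α_i − 1, so crew i contributes w_i if α_i > 1, else 0.
α_i > 1 for i ∈ {1}; NE contributions (17, 0, 0), S = 17.
W^NE = Σw_i − S^NE + (Σα_i)·S^NE = 42 + 1.6·17 = 69.2.
Planner: ∂(Σu_j)/∂s_i = Σα_j − 1 = 1.6 > 0, so everyone contributes w_i; S^SO = 42, W^SO = 42 + 1.6·42 = 109.2.
Deadweight loss = 40.

40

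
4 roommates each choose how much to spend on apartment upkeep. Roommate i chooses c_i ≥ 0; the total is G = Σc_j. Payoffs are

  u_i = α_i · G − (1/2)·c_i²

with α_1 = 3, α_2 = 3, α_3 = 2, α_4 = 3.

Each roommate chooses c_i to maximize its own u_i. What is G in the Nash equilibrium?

Roommate i's FOC: ∂u_i/∂c_i = α_i − c_i = 0, so c_i* = α_i.
NE contributions = (3, 3, 2, 3); G = 11.

11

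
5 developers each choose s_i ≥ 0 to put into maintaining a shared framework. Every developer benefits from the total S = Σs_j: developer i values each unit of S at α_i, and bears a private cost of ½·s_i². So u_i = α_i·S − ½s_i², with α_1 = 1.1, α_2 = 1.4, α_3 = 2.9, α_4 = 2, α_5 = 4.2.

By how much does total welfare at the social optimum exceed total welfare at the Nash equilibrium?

Developer i's FOC: ∂u_i/∂s_i = α_i − s_i = 0, so s_i* = α_i.
NE contributions = (1.1, 1.4, 2.9, 2, 4.2); S = 11.6.
W^NE = (Σα)·S − ½Σα_i² = 11.6² − ½·33.22 = 117.95.
Planner sets s_i = Σα_j = 11.6 for every i, so S^SO = 5·11.6 = 58.
W^SO = (Σα)·S^SO − ½·5·(Σα)² = (5/2)·11.6² = 336.4.
Deadweight loss = W^SO − W^NE = 218.45.

218.45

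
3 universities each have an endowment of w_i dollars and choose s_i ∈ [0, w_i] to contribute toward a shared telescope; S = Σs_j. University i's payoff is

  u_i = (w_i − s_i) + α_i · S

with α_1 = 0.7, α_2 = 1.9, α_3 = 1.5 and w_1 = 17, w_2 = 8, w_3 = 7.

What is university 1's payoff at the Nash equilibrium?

∂u_i/∂s_i = α_i − 1, so university i contributes w_i if α_i > 1, else 0.
α_i > 1 for i ∈ {2, 3}; NE contributions (0, 8, 7), S = 15.
u_1 = (17 − 0) + 0.7·15 = 27.5.

27.5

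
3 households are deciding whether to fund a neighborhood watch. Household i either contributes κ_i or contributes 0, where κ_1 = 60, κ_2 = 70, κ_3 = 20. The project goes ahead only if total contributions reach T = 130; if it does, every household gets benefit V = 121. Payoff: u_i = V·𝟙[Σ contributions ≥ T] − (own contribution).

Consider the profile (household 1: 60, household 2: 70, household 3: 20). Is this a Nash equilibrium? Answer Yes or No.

Total = 150 ≥ 130: provided.
Household 1 (pledges 60, payoff 61): dropping to 0 → total 90, payoff 0. No gain.
Household 2 (pledges 70, payoff 51): dropping to 0 → total 80, payoff 0. No gain.
Household 3 (pledges 20, payoff 101): dropping to 0 → total 130, payoff 121. Profitable deviation.

No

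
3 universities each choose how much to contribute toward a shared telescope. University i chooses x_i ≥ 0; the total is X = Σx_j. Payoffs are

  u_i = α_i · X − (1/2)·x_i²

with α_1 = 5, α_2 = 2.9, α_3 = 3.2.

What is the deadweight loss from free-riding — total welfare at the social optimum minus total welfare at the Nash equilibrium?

University i's FOC: ∂u_i/∂x_i = α_i − x_i = 0, so x_i* = α_i.
NE contributions = (5, 2.9, 3.2); X = 11.1.
W^NE = (Σα)·X − ½Σα_i² = 11.1² − ½·43.65 = 101.385.
Planner sets x_i = Σα_j = 11.1 for every i, so X^SO = 3·11.1 = 33.3.
W^SO = (Σα)·X^SO − ½·3·(Σα)² = (3/2)·11.1² = 184.815.
Deadweight loss = W^SO − W^NE = 83.43.

83.43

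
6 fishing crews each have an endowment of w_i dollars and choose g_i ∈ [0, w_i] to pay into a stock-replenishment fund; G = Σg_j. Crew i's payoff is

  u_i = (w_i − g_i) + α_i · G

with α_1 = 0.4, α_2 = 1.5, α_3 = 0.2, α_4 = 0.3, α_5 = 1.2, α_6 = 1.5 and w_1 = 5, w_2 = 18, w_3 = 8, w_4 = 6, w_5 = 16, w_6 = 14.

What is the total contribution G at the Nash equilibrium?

48

∂u_i/∂g_i = α_i − 1, so crew i contributes w_i if α_i > 1, else 0.
α_i > 1 for i ∈ {2, 5, 6}; NE contributions (0, 18, 0, 0, 16, 14), G = 48.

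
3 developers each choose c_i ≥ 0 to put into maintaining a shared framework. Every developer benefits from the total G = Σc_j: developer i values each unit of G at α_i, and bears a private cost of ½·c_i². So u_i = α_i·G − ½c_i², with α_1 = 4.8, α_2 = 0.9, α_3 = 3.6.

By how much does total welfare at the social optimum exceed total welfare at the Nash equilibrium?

61.65

Developer i's FOC: ∂u_i/∂c_i = α_i − c_i = 0, so c_i* = α_i.
NE contributions = (4.8, 0.9, 3.6); G = 9.3.
W^NE = (Σα)·G − ½Σα_i² = 9.3² − ½·36.81 = 68.085.
Planner sets c_i = Σα_j = 9.3 for every i, so G^SO = 3·9.3 = 27.9.
W^SO = (Σα)·G^SO − ½·3·(Σα)² = (3/2)·9.3² = 129.735.
Deadweight loss = W^SO − W^NE = 61.65.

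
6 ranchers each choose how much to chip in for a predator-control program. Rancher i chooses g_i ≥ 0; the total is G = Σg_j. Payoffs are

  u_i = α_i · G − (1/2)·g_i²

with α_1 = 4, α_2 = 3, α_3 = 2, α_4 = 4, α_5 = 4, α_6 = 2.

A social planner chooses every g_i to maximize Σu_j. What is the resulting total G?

Planner FOC: ∂(Σu_j)/∂g_i = (Σα_j) − g_i = 0, so g_i^SO = Σα_j = 19 for every i; G^SO = 114.

114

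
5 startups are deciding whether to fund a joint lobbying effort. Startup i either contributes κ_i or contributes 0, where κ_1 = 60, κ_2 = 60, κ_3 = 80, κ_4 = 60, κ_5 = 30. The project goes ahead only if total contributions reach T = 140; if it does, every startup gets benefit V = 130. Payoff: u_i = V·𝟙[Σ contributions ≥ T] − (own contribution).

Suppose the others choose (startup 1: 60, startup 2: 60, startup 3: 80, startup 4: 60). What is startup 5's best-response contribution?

Others' total = 260 ≥ 140; contributing adds cost 30 for no extra benefit.
Best response: 0.

0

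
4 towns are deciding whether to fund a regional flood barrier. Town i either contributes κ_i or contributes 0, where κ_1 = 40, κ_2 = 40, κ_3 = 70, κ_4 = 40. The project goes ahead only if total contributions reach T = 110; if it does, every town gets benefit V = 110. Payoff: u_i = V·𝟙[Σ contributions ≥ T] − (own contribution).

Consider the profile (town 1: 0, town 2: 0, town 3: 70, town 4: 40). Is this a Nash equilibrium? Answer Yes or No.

Total = 110 ≥ 110: provided.
Town 1 (pledges 0, payoff 110): pledging 40 → total 150, payoff 70. No gain.
Town 2 (pledges 0, payoff 110): pledging 40 → total 150, payoff 70. No gain.
Town 3 (pledges 70, payoff 40): dropping to 0 → total 40, payoff 0. No gain.
Town 4 (pledges 40, payoff 70): dropping to 0 → total 70, payoff 0. No gain.

Yes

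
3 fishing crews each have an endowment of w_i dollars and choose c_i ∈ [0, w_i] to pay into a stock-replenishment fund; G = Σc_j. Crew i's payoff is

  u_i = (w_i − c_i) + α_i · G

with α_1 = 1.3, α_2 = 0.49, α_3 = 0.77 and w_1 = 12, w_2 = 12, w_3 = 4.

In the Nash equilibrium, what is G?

∂u_i/∂c_i = α_i − 1, so crew i contributes w_i if α_i > 1, else 0.
α_i > 1 for i ∈ {1}; NE contributions (12, 0, 0), G = 12.

12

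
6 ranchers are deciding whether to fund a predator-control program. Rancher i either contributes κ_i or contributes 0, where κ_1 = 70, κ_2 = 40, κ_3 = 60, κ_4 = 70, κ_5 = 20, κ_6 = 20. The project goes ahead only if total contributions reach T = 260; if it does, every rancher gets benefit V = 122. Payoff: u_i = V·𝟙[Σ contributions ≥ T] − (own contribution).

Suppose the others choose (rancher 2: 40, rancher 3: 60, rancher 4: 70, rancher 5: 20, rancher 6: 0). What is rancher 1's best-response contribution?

70

Others' total = 190. Contributing 70 brings total to 260 ≥ 260: gain V − κ_1 = 52.
Best response: 70.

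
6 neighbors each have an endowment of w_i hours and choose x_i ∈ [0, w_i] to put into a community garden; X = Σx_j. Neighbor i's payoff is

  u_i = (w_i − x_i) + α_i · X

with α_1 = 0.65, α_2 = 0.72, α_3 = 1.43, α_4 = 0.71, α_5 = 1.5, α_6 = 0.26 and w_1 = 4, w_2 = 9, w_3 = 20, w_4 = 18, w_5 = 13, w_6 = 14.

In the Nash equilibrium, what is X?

∂u_i/∂x_i = α_i − 1, so neighbor i contributes w_i if α_i > 1, else 0.
α_i > 1 for i ∈ {3, 5}; NE contributions (0, 0, 20, 0, 13, 0), X = 33.

33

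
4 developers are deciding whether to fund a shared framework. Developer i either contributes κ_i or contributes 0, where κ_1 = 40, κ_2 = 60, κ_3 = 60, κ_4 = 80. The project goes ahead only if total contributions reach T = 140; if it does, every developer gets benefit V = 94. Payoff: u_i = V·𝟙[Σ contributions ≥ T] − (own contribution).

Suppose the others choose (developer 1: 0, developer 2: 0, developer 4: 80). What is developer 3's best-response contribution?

60

Others' total = 80. Contributing 60 brings total to 140 ≥ 140: gain V − κ_3 = 34.
Best response: 60.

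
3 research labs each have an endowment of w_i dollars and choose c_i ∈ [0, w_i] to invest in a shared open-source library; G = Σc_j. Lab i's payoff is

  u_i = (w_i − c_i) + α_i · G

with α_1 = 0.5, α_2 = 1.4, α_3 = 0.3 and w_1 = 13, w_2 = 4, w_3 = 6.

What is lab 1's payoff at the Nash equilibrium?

15

∂u_i/∂c_i = α_i − 1, so lab i contributes w_i if α_i > 1, else 0.
α_i > 1 for i ∈ {2}; NE contributions (0, 4, 0), G = 4.
u_1 = (13 − 0) + 0.5·4 = 15.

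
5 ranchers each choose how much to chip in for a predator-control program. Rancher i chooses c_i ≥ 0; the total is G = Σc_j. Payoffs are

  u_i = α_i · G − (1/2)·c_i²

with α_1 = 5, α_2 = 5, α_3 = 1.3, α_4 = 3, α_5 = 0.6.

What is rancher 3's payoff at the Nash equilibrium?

18.525

Rancher i's FOC: ∂u_i/∂c_i = α_i − c_i = 0, so c_i* = α_i.
NE contributions = (5, 5, 1.3, 3, 0.6); G = 14.9.
u_3 = α_3·G − ½·(c_3)² = 1.3·14.9 − ½·1.3² = 18.525.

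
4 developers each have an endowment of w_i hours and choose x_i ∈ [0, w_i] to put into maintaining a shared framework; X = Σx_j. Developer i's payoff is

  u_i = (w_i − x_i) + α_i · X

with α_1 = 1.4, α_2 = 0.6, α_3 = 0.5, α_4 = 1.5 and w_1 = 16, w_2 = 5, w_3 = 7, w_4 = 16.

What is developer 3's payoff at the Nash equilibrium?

23

∂u_i/∂x_i = α_i − 1, so developer i contributes w_i if α_i > 1, else 0.
α_i > 1 for i ∈ {1, 4}; NE contributions (16, 0, 0, 16), X = 32.
u_3 = (7 − 0) + 0.5·32 = 23.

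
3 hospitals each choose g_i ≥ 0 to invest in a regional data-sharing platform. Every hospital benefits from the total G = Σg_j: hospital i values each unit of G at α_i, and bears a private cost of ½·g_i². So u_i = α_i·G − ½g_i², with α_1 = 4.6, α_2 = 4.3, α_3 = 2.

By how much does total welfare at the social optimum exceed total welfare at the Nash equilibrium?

81.23

Hospital i's FOC: ∂u_i/∂g_i = α_i − g_i = 0, so g_i* = α_i.
NE contributions = (4.6, 4.3, 2); G = 10.9.
W^NE = (Σα)·G − ½Σα_i² = 10.9² − ½·43.65 = 96.985.
Planner sets g_i = Σα_j = 10.9 for every i, so G^SO = 3·10.9 = 32.7.
W^SO = (Σα)·G^SO − ½·3·(Σα)² = (3/2)·10.9² = 178.215.
Deadweight loss = W^SO − W^NE = 81.23.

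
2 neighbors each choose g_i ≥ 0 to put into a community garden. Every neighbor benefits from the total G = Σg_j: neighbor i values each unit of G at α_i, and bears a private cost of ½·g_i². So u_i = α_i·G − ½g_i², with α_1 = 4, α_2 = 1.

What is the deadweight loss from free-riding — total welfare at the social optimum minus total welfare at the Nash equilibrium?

8.5

Neighbor i's FOC: ∂u_i/∂g_i = α_i − g_i = 0, so g_i* = α_i.
NE contributions = (4, 1); G = 5.
W^NE = (Σα)·G − ½Σα_i² = 5² − ½·17 = 16.5.
Planner sets g_i = Σα_j = 5 for every i, so G^SO = 2·5 = 10.
W^SO = (Σα)·G^SO − ½·2·(Σα)² = (2/2)·5² = 25.
Deadweight loss = W^SO − W^NE = 8.5.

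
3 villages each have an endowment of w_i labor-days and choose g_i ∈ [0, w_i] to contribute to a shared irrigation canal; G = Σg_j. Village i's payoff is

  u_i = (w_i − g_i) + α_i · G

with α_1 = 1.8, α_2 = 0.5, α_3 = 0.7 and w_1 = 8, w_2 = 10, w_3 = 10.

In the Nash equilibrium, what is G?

8

∂u_i/∂g_i = α_i − 1, so village i contributes w_i if α_i > 1, else 0.
α_i > 1 for i ∈ {1}; NE contributions (8, 0, 0), G = 8.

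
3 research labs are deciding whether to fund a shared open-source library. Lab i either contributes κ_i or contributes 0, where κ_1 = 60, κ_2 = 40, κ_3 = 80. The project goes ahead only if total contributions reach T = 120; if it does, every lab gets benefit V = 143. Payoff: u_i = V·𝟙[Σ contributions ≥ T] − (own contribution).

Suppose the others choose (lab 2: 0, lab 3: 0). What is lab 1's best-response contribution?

Others' total = 0. Even contributing 60 gives 60 < 120: no benefit either way.
Best response: 0.

0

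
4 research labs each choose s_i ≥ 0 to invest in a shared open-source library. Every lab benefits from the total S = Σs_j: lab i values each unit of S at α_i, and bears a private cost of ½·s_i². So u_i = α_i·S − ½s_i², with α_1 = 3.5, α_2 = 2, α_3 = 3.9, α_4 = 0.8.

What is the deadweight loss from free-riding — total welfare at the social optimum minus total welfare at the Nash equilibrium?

Lab i's FOC: ∂u_i/∂s_i = α_i − s_i = 0, so s_i* = α_i.
NE contributions = (3.5, 2, 3.9, 0.8); S = 10.2.
W^NE = (Σα)·S − ½Σα_i² = 10.2² − ½·32.1 = 87.99.
Planner sets s_i = Σα_j = 10.2 for every i, so S^SO = 4·10.2 = 40.8.
W^SO = (Σα)·S^SO − ½·4·(Σα)² = (4/2)·10.2² = 208.08.
Deadweight loss = W^SO − W^NE = 120.09.

120.09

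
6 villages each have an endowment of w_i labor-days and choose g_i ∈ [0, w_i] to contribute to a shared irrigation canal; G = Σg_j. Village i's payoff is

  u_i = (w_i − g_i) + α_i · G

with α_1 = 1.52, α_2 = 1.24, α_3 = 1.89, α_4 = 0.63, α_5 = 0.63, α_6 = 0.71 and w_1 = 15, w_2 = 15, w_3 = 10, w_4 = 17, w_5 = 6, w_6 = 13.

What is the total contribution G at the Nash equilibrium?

40

∂u_i/∂g_i = α_i − 1, so village i contributes w_i if α_i > 1, else 0.
α_i > 1 for i ∈ {1, 2, 3}; NE contributions (15, 15, 10, 0, 0, 0), G = 40.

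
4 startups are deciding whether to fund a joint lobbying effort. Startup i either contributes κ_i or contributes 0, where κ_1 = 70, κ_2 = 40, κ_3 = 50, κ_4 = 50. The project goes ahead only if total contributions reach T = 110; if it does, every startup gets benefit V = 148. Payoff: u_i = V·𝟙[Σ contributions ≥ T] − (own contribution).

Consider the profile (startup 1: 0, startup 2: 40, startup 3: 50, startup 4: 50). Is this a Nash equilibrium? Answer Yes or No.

Total = 140 ≥ 110: provided.
Startup 1 (pledges 0, payoff 148): pledging 70 → total 210, payoff 78. No gain.
Startup 2 (pledges 40, payoff 108): dropping to 0 → total 100, payoff 0. No gain.
Startup 3 (pledges 50, payoff 98): dropping to 0 → total 90, payoff 0. No gain.
Startup 4 (pledges 50, payoff 98): dropping to 0 → total 90, payoff 0. No gain.

Yes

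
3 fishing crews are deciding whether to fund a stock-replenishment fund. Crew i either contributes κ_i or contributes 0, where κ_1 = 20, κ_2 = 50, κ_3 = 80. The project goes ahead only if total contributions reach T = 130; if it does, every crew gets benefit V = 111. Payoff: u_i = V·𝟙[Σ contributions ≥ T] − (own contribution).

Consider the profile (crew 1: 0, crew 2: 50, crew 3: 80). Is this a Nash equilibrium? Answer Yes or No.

Yes

Total = 130 ≥ 130: provided.
Crew 1 (pledges 0, payoff 111): pledging 20 → total 150, payoff 91. No gain.
Crew 2 (pledges 50, payoff 61): dropping to 0 → total 80, payoff 0. No gain.
Crew 3 (pledges 80, payoff 31): dropping to 0 → total 50, payoff 0. No gain.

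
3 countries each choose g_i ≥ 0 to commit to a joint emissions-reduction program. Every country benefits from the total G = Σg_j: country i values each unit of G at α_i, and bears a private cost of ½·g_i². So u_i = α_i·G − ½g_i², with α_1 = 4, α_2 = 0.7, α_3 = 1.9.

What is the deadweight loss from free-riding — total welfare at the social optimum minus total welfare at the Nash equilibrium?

31.83

Country i's FOC: ∂u_i/∂g_i = α_i − g_i = 0, so g_i* = α_i.
NE contributions = (4, 0.7, 1.9); G = 6.6.
W^NE = (Σα)·G − ½Σα_i² = 6.6² − ½·20.1 = 33.51.
Planner sets g_i = Σα_j = 6.6 for every i, so G^SO = 3·6.6 = 19.8.
W^SO = (Σα)·G^SO − ½·3·(Σα)² = (3/2)·6.6² = 65.34.
Deadweight loss = W^SO − W^NE = 31.83.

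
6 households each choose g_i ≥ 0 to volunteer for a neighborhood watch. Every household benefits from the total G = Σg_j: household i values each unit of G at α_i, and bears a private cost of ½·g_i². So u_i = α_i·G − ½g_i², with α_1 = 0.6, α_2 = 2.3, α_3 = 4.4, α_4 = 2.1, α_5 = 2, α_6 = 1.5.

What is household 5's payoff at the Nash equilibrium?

Household i's FOC: ∂u_i/∂g_i = α_i − g_i = 0, so g_i* = α_i.
NE contributions = (0.6, 2.3, 4.4, 2.1, 2, 1.5); G = 12.9.
u_5 = α_5·G − ½·(g_5)² = 2·12.9 − ½·2² = 23.8.

23.8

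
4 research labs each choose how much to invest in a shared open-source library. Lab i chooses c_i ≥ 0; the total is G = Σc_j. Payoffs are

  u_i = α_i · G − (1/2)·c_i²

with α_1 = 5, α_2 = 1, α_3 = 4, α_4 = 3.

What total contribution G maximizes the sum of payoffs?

52

Planner FOC: ∂(Σu_j)/∂c_i = (Σα_j) − c_i = 0, so c_i^SO = Σα_j = 13 for every i; G^SO = 52.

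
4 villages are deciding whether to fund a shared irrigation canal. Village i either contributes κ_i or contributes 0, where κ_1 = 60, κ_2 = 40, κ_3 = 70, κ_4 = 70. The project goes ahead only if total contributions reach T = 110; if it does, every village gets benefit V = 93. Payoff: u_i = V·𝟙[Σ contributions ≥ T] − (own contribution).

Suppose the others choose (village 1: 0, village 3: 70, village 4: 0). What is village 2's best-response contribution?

Others' total = 70. Contributing 40 brings total to 110 ≥ 110: gain V − κ_2 = 53.
Best response: 40.

40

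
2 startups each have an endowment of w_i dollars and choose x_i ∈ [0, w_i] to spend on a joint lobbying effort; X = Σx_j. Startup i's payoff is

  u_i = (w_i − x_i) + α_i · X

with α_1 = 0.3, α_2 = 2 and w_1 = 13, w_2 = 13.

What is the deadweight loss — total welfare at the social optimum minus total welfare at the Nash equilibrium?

16.9

∂u_i/∂x_i = α_i − 1, so startup i contributes w_i if α_i > 1, else 0.
α_i > 1 for i ∈ {2}; NE contributions (0, 13), X = 13.
W^NE = Σw_i − X^NE + (Σα_i)·X^NE = 26 + 1.3·13 = 42.9.
Planner: ∂(Σu_j)/∂x_i = Σα_j − 1 = 1.3 > 0, so everyone contributes w_i; X^SO = 26, W^SO = 26 + 1.3·26 = 59.8.
Deadweight loss = 16.9.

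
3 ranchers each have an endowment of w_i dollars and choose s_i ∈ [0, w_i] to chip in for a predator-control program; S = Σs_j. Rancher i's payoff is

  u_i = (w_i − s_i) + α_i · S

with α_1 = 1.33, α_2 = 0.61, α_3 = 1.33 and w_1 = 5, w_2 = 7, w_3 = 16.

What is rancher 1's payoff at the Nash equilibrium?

27.93

∂u_i/∂s_i = α_i − 1, so rancher i contributes w_i if α_i > 1, else 0.
α_i > 1 for i ∈ {1, 3}; NE contributions (5, 0, 16), S = 21.
u_1 = (5 − 5) + 1.33·21 = 27.93.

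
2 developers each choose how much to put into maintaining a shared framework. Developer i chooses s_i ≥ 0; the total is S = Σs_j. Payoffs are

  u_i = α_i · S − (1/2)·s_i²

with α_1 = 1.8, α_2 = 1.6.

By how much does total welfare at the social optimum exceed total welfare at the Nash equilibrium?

Developer i's FOC: ∂u_i/∂s_i = α_i − s_i = 0, so s_i* = α_i.
NE contributions = (1.8, 1.6); S = 3.4.
W^NE = (Σα)·S − ½Σα_i² = 3.4² − ½·5.8 = 8.66.
Planner sets s_i = Σα_j = 3.4 for every i, so S^SO = 2·3.4 = 6.8.
W^SO = (Σα)·S^SO − ½·2·(Σα)² = (2/2)·3.4² = 11.56.
Deadweight loss = W^SO − W^NE = 2.9.

2.9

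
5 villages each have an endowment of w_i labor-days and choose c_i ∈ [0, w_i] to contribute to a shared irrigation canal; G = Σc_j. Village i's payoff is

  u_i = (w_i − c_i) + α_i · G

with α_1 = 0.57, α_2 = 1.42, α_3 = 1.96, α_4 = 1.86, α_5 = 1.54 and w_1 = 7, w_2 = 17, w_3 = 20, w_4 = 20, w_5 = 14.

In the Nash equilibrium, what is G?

71

∂u_i/∂c_i = α_i − 1, so village i contributes w_i if α_i > 1, else 0.
α_i > 1 for i ∈ {2, 3, 4, 5}; NE contributions (0, 17, 20, 20, 14), G = 71.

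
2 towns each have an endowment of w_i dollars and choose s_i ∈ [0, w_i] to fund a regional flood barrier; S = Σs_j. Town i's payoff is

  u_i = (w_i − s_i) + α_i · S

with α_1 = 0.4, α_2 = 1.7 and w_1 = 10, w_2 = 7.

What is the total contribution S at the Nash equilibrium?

∂u_i/∂s_i = α_i − 1, so town i contributes w_i if α_i > 1, else 0.
α_i > 1 for i ∈ {2}; NE contributions (0, 7), S = 7.

7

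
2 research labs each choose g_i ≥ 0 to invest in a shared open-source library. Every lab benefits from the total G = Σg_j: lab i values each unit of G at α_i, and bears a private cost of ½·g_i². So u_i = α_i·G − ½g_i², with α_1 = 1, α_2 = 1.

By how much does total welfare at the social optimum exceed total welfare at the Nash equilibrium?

1

Lab i's FOC: ∂u_i/∂g_i = α_i − g_i = 0, so g_i* = α_i.
NE contributions = (1, 1); G = 2.
W^NE = (Σα)·G − ½Σα_i² = 2² − ½·2 = 3.
Planner sets g_i = Σα_j = 2 for every i, so G^SO = 2·2 = 4.
W^SO = (Σα)·G^SO − ½·2·(Σα)² = (2/2)·2² = 4.
Deadweight loss = W^SO − W^NE = 1.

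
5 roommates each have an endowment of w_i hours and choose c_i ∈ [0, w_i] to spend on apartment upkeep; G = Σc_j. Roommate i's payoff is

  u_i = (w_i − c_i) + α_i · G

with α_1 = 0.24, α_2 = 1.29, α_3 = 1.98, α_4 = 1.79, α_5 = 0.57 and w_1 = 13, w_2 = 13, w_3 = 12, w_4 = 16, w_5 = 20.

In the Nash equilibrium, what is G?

∂u_i/∂c_i = α_i − 1, so roommate i contributes w_i if α_i > 1, else 0.
α_i > 1 for i ∈ {2, 3, 4}; NE contributions (0, 13, 12, 16, 0), G = 41.

41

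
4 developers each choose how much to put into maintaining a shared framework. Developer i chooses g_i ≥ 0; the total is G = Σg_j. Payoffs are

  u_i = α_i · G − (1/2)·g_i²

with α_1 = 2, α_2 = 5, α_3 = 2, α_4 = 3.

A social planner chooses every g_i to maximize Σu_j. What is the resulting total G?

48

Planner FOC: ∂(Σu_j)/∂g_i = (Σα_j) − g_i = 0, so g_i^SO = Σα_j = 12 for every i; G^SO = 48.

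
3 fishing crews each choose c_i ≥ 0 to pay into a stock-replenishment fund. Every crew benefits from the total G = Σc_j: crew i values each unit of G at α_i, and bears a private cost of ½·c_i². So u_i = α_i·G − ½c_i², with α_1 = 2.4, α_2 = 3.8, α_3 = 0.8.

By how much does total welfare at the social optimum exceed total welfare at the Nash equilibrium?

Crew i's FOC: ∂u_i/∂c_i = α_i − c_i = 0, so c_i* = α_i.
NE contributions = (2.4, 3.8, 0.8); G = 7.
W^NE = (Σα)·G − ½Σα_i² = 7² − ½·20.84 = 38.58.
Planner sets c_i = Σα_j = 7 for every i, so G^SO = 3·7 = 21.
W^SO = (Σα)·G^SO − ½·3·(Σα)² = (3/2)·7² = 73.5.
Deadweight loss = W^SO − W^NE = 34.92.

34.92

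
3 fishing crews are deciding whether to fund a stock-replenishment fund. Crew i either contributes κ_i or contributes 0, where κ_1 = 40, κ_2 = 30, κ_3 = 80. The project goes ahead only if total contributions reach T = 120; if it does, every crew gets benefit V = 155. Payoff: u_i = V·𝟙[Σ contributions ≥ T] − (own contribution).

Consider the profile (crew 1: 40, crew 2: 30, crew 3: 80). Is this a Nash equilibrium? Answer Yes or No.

Total = 150 ≥ 120: provided.
Crew 1 (pledges 40, payoff 115): dropping to 0 → total 110, payoff 0. No gain.
Crew 2 (pledges 30, payoff 125): dropping to 0 → total 120, payoff 155. Profitable deviation.

No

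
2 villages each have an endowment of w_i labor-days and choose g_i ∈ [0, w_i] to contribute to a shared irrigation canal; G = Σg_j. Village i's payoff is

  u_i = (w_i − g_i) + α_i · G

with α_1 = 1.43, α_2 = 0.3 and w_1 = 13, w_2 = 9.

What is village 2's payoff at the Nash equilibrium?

12.9

∂u_i/∂g_i = α_i − 1, so village i contributes w_i if α_i > 1, else 0.
α_i > 1 for i ∈ {1}; NE contributions (13, 0), G = 13.
u_2 = (9 − 0) + 0.3·13 = 12.9.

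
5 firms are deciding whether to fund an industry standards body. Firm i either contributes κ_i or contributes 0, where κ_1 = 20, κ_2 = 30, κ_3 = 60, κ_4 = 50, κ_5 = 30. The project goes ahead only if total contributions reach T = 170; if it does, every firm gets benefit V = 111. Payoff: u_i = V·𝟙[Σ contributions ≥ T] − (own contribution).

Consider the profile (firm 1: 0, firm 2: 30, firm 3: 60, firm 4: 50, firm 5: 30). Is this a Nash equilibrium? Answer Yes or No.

Yes

Total = 170 ≥ 170: provided.
Firm 1 (pledges 0, payoff 111): pledging 20 → total 190, payoff 91. No gain.
Firm 2 (pledges 30, payoff 81): dropping to 0 → total 140, payoff 0. No gain.
Firm 3 (pledges 60, payoff 51): dropping to 0 → total 110, payoff 0. No gain.
Firm 4 (pledges 50, payoff 61): dropping to 0 → total 120, payoff 0. No gain.
Firm 5 (pledges 30, payoff 81): dropping to 0 → total 140, payoff 0. No gain.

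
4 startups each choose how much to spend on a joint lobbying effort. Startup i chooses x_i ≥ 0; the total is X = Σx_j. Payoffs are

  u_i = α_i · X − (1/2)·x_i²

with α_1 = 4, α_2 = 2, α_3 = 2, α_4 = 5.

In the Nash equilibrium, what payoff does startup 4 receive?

52.5

Startup i's FOC: ∂u_i/∂x_i = α_i − x_i = 0, so x_i* = α_i.
NE contributions = (4, 2, 2, 5); X = 13.
u_4 = α_4·X − ½·(x_4)² = 5·13 − ½·5² = 52.5.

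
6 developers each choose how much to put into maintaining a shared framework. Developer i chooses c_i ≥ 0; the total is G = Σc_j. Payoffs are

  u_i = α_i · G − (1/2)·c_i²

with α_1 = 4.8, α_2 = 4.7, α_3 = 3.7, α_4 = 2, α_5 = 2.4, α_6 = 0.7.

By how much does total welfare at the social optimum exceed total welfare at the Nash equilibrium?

Developer i's FOC: ∂u_i/∂c_i = α_i − c_i = 0, so c_i* = α_i.
NE contributions = (4.8, 4.7, 3.7, 2, 2.4, 0.7); G = 18.3.
W^NE = (Σα)·G − ½Σα_i² = 18.3² − ½·69.07 = 300.355.
Planner sets c_i = Σα_j = 18.3 for every i, so G^SO = 6·18.3 = 109.8.
W^SO = (Σα)·G^SO − ½·6·(Σα)² = (6/2)·18.3² = 1004.67.
Deadweight loss = W^SO − W^NE = 704.315.

704.315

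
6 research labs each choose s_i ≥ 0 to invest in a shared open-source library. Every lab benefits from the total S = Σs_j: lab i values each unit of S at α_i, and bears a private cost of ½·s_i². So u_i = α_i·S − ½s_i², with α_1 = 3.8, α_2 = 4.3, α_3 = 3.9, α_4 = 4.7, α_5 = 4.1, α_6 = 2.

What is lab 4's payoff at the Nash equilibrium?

96.115

Lab i's FOC: ∂u_i/∂s_i = α_i − s_i = 0, so s_i* = α_i.
NE contributions = (3.8, 4.3, 3.9, 4.7, 4.1, 2); S = 22.8.
u_4 = α_4·S − ½·(s_4)² = 4.7·22.8 − ½·4.7² = 96.115.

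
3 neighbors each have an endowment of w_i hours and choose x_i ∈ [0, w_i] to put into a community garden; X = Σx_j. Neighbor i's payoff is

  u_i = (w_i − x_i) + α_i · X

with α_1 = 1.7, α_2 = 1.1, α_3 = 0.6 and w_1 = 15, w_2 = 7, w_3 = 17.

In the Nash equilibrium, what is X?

22

∂u_i/∂x_i = α_i − 1, so neighbor i contributes w_i if α_i > 1, else 0.
α_i > 1 for i ∈ {1, 2}; NE contributions (15, 7, 0), X = 22.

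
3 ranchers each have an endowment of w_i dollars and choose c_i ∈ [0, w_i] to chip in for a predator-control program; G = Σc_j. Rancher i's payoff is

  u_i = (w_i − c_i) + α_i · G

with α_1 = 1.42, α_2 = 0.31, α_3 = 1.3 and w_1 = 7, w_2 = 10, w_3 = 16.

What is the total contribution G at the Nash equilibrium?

23

∂u_i/∂c_i = α_i − 1, so rancher i contributes w_i if α_i > 1, else 0.
α_i > 1 for i ∈ {1, 3}; NE contributions (7, 0, 16), G = 23.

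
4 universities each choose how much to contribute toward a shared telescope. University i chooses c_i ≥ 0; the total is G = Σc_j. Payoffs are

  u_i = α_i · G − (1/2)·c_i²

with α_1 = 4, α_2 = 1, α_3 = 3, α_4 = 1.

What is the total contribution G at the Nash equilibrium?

9

University i's FOC: ∂u_i/∂c_i = α_i − c_i = 0, so c_i* = α_i.
NE contributions = (4, 1, 3, 1); G = 9.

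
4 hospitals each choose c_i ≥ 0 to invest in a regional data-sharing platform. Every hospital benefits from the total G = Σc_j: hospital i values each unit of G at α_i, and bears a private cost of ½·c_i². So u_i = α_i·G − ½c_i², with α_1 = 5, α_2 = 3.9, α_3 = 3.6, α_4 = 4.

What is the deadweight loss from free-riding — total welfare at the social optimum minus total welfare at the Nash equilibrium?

306.835

Hospital i's FOC: ∂u_i/∂c_i = α_i − c_i = 0, so c_i* = α_i.
NE contributions = (5, 3.9, 3.6, 4); G = 16.5.
W^NE = (Σα)·G − ½Σα_i² = 16.5² − ½·69.17 = 237.665.
Planner sets c_i = Σα_j = 16.5 for every i, so G^SO = 4·16.5 = 66.
W^SO = (Σα)·G^SO − ½·4·(Σα)² = (4/2)·16.5² = 544.5.
Deadweight loss = W^SO − W^NE = 306.835.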